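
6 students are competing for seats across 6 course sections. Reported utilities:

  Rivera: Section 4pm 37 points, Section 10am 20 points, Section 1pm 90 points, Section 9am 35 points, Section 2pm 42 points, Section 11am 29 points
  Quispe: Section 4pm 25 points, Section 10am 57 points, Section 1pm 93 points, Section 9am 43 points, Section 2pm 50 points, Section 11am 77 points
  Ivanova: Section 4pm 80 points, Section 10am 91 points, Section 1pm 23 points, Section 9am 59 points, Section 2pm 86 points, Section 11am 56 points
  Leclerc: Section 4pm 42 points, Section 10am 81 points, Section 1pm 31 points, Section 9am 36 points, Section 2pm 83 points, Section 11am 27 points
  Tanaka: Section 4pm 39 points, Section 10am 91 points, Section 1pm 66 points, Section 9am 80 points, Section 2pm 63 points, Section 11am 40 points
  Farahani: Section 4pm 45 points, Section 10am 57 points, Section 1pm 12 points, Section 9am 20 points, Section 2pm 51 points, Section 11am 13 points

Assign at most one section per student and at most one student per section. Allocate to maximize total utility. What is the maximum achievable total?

Optimal: Rivera→Section 1pm (90 points), Quispe→Section 11am (77 points), Ivanova→Section 4pm (80 points), Leclerc→Section 2pm (83 points), Tanaka→Section 9am (80 points), Farahani→Section 10am (57 points) — total 90+77+80+83+80+57 = 467 points.
Column-greedy (each section in turn goes to its best remaining student) gives 380 points, worse by 87.
Next-best assignment: Rivera→Section 1pm, Quispe→Section 11am, Ivanova→Section 10am, Leclerc→Section 2pm, Tanaka→Section 9am, Farahani→Section 4pm = 466 points.
Swapping Leclerc↔Farahani (Leclerc→Section 10am 81 points, Farahani→Section 2pm 51 points) loses 8.
No other one-to-one assignment exceeds 467 points.

Maximum total: 467 points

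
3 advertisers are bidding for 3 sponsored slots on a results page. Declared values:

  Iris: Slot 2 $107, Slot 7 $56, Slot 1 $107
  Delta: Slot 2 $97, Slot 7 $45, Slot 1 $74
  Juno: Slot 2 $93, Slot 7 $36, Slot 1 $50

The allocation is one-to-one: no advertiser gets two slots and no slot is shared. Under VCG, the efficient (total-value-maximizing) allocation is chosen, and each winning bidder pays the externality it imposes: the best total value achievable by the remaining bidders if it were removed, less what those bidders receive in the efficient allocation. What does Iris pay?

Efficient allocation: Iris→Slot 1 ($107), Delta→Slot 7 ($45), Juno→Slot 2 ($93); total welfare W = $245.
Iris receives Slot 1 at value $107, so the others get W − 107 = $138.
Without Iris: best allocation of the remaining 2 bidders over all 3 slots is Delta→Slot 1 ($74), Juno→Slot 2 ($93), total $167.
VCG payment = (others' best without Iris) − (others' welfare with Iris) = 167 − 138 = $29.

Iris pays $29.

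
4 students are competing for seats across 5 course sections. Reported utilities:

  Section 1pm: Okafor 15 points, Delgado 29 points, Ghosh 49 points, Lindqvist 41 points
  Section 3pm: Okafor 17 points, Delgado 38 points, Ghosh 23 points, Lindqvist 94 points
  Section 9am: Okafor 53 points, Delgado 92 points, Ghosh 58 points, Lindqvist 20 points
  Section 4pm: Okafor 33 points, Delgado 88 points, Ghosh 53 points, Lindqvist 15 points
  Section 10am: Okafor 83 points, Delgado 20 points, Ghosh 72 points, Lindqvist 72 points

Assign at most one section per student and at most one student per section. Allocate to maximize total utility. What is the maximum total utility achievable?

Maximum total: 323 points

Optimal: Okafor→Section 10am (83 points), Delgado→Section 4pm (88 points), Ghosh→Section 9am (58 points), Lindqvist→Section 3pm (94 points) — total 83+88+58+94 = 323 points.
Column-greedy (each section in turn goes to its best remaining student) gives 268 points, worse by 55.
Checked against all permutations: 323 points is optimal.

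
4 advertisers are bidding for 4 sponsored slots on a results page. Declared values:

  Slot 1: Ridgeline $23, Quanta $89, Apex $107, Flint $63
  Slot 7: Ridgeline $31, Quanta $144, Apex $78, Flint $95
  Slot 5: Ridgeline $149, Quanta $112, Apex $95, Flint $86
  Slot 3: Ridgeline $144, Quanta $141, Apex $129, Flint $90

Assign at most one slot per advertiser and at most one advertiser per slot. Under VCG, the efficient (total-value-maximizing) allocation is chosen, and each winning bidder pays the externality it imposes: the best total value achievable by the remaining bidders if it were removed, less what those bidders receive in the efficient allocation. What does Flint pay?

Flint pays $25.

Efficient allocation: Ridgeline→Slot 5 ($149), Quanta→Slot 3 ($141), Apex→Slot 1 ($107), Flint→Slot 7 ($95); total welfare W = $492.
Flint receives Slot 7 at value $95, so the others get W − 95 = $397.
Without Flint: best allocation of the remaining 3 bidders over all 4 slots is Ridgeline→Slot 5 ($149), Quanta→Slot 7 ($144), Apex→Slot 3 ($129), total $422.
VCG payment = (others' best without Flint) − (others' welfare with Flint) = 422 − 397 = $25.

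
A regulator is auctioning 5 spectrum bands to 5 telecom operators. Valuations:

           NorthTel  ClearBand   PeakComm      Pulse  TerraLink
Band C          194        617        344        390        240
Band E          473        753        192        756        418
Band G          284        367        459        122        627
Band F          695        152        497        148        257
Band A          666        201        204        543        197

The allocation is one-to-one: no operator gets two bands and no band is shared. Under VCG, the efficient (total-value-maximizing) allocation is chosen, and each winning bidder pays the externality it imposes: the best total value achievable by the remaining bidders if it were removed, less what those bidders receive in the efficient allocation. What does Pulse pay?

Pulse pays $136M.

Efficient allocation: NorthTel→Band A ($666M), ClearBand→Band C ($617M), PeakComm→Band F ($497M), Pulse→Band E ($756M), TerraLink→Band G ($627M); total welfare W = $3163M.
Pulse receives Band E at value $756M, so the others get W − 756 = $2407M.
Without Pulse: best allocation of the remaining 4 bidders over all 5 bands is NorthTel→Band A ($666M), ClearBand→Band E ($753M), PeakComm→Band F ($497M), TerraLink→Band G ($627M), total $2543M.
VCG payment = (others' best without Pulse) − (others' welfare with Pulse) = 2543 − 2407 = $136M.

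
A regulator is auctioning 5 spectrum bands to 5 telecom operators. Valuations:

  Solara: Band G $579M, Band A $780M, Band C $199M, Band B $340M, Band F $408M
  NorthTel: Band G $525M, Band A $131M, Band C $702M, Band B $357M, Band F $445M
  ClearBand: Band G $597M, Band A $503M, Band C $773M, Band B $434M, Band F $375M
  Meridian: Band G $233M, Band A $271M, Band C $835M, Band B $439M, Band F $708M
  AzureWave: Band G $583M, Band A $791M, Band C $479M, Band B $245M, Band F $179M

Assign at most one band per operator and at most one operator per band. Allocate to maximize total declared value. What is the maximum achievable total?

Optimal: Solara→Band G ($579M), NorthTel→Band C ($702M), ClearBand→Band B ($434M), Meridian→Band F ($708M), AzureWave→Band A ($791M) — total 579+702+434+708+791 = $3214M.
Column-greedy (each band in turn goes to its best remaining operator) gives $2988M, worse by 226.
Next-best assignment: Solara→Band G, NorthTel→Band B, ClearBand→Band C, Meridian→Band F, AzureWave→Band A = $3208M.
Swapping AzureWave↔ClearBand (AzureWave→Band B $245M, ClearBand→Band A $503M) loses 477.
Checked against all permutations: $3214M is optimal.

Max total: $3214M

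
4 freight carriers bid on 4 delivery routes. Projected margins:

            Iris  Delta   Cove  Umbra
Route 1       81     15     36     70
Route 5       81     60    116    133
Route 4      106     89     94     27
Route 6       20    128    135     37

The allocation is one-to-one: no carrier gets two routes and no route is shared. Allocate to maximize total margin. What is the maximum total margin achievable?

Optimal: Iris→Route 1 ($81k), Delta→Route 4 ($89k), Cove→Route 6 ($135k), Umbra→Route 5 ($133k) — total 81+89+135+133 = $438k.
Column-greedy (each route in turn goes to its best remaining carrier) gives $436k, worse by 2.
Next-best assignment: Iris→Route 1, Delta→Route 6, Cove→Route 4, Umbra→Route 5 = $436k.
No other one-to-one assignment exceeds $438k.

Max total: $438k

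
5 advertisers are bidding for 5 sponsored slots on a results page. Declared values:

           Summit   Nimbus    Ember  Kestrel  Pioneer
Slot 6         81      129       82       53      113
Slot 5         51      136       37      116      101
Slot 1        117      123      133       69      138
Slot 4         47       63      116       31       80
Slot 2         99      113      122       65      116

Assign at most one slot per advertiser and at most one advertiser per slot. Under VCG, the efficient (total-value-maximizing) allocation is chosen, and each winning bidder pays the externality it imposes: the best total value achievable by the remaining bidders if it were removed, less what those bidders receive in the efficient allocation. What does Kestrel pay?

Kestrel pays $7.

Efficient allocation: Summit→Slot 2 ($99), Nimbus→Slot 6 ($129), Ember→Slot 4 ($116), Kestrel→Slot 5 ($116), Pioneer→Slot 1 ($138); total welfare W = $598.
Kestrel receives Slot 5 at value $116, so the others get W − 116 = $482.
Without Kestrel: best allocation of the remaining 4 bidders over all 5 slots is Summit→Slot 2 ($99), Nimbus→Slot 5 ($136), Ember→Slot 4 ($116), Pioneer→Slot 1 ($138), total $489.
VCG payment = (others' best without Kestrel) − (others' welfare with Kestrel) = 489 − 482 = $7.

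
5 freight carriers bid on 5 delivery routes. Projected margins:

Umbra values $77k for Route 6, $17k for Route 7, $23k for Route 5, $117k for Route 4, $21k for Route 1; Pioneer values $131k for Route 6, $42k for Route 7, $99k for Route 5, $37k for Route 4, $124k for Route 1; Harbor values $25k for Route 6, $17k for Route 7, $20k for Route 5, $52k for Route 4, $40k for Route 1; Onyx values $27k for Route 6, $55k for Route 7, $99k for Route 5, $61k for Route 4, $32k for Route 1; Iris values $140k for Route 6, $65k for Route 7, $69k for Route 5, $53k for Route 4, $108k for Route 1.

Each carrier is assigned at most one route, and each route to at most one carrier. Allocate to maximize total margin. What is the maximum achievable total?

Treat this as an assignment problem: match each carrier to one route.
Optimal: Umbra→Route 4 ($117k), Pioneer→Route 1 ($124k), Harbor→Route 7 ($17k), Onyx→Route 5 ($99k), Iris→Route 6 ($140k) — total 117+124+17+99+140 = $497k.
Swapping Onyx↔Harbor (Onyx→Route 7 $55k, Harbor→Route 5 $20k) loses 41.
Checked against all permutations: $497k is optimal.

Maximum total: $497k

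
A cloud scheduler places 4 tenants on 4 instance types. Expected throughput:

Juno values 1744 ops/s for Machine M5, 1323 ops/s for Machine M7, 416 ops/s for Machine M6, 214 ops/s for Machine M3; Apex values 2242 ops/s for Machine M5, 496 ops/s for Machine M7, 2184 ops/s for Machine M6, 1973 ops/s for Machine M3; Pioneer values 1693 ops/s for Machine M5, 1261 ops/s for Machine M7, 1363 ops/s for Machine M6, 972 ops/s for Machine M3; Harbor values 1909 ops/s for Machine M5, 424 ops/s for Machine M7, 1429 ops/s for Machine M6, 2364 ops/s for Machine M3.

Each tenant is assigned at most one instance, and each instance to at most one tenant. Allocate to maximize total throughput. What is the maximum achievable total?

Max total: 7564 ops/s

This is the linear assignment problem.
Optimal: Juno→Machine M7 (1323 ops/s), Apex→Machine M6 (2184 ops/s), Pioneer→Machine M5 (1693 ops/s), Harbor→Machine M3 (2364 ops/s) — total 1323+2184+1693+2364 = 7564 ops/s.
Row-greedy (each tenant in turn takes its best remaining instance) gives 7553 ops/s, worse by 11.
Swapping Apex↔Pioneer (Apex→Machine M5 2242 ops/s, Pioneer→Machine M6 1363 ops/s) loses 272.
No other one-to-one assignment exceeds 7564 ops/s.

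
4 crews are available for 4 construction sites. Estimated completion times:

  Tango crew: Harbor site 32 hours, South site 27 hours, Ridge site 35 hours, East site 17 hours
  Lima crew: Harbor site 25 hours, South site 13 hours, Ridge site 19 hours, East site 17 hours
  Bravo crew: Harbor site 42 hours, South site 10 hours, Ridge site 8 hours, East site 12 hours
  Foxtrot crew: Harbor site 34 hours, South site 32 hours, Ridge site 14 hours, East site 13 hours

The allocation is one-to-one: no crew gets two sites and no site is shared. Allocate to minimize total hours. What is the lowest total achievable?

Min total: 66 hours

Optimal: Tango crew→Harbor site (32 hours), Lima crew→South site (13 hours), Bravo crew→Ridge site (8 hours), Foxtrot crew→East site (13 hours) — total 32+13+8+13 = 66 hours.
Row-greedy (each crew in turn takes its cheapest remaining site) gives 72 hours, worse by 6.
Swapping Lima crew↔Tango crew (Lima crew→Harbor site 25 hours, Tango crew→South site 27 hours) adds 7.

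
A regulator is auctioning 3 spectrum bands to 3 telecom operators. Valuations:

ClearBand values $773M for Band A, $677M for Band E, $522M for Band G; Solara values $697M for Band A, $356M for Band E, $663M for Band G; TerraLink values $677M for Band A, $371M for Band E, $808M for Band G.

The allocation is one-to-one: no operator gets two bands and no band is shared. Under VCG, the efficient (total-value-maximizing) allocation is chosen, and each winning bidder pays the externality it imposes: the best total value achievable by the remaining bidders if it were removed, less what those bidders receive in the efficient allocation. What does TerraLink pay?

TerraLink pays $62M.

Efficient allocation: ClearBand→Band E ($677M), Solara→Band A ($697M), TerraLink→Band G ($808M); total welfare W = $2182M.
TerraLink receives Band G at value $808M, so the others get W − 808 = $1374M.
Without TerraLink: best allocation of the remaining 2 bidders over all 3 bands is ClearBand→Band A ($773M), Solara→Band G ($663M), total $1436M.
VCG payment = (others' best without TerraLink) − (others' welfare with TerraLink) = 1436 − 1374 = $62M.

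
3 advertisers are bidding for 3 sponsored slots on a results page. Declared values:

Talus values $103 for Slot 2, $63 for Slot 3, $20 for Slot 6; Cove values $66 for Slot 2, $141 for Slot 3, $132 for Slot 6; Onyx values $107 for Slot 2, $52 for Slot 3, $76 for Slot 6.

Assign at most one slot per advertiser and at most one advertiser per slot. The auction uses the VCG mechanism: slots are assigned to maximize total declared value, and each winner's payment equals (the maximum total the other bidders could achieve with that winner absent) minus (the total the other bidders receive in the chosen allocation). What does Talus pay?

Efficient allocation: Talus→Slot 2 ($103), Cove→Slot 3 ($141), Onyx→Slot 6 ($76); total welfare W = $320.
Talus receives Slot 2 at value $103, so the others get W − 103 = $217.
Without Talus: best allocation of the remaining 2 bidders over all 3 slots is Cove→Slot 3 ($141), Onyx→Slot 2 ($107), total $248.
VCG payment = (others' best without Talus) − (others' welfare with Talus) = 248 − 217 = $31.

Talus pays $31.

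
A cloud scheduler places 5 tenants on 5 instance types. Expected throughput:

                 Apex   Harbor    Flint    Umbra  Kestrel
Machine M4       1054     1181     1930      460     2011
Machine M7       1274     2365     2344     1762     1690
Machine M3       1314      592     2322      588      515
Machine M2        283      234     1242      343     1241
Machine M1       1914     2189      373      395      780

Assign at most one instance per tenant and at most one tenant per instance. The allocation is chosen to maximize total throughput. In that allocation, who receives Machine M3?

Optimal: Apex→Machine M1 (1914 ops/s), Harbor→Machine M7 (2365 ops/s), Flint→Machine M3 (2322 ops/s), Umbra→Machine M2 (343 ops/s), Kestrel→Machine M4 (2011 ops/s) — total 1914+2365+2322+343+2011 = 8955 ops/s.
Row-greedy (each tenant in turn takes its best remaining instance) gives 8302 ops/s, worse by 653.
Next-best assignment: Apex→Machine M4, Harbor→Machine M1, Flint→Machine M3, Umbra→Machine M7, Kestrel→Machine M2 = 8568 ops/s.
Swapping Apex↔Harbor (Apex→Machine M7 1274 ops/s, Harbor→Machine M1 2189 ops/s) loses 816.
Flint's own top instance is Machine M7 (2344 ops/s), but forcing Flint→Machine M7 and reassigning the rest optimally gives only 8201 ops/s — worse by 754.

Flint receives Machine M3.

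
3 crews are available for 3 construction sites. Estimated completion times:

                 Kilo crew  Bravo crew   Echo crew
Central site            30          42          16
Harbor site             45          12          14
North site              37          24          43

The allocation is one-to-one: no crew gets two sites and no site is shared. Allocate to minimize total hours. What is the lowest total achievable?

This is the linear assignment problem.
Optimal: Kilo crew→North site (37 hours), Bravo crew→Harbor site (12 hours), Echo crew→Central site (16 hours) — total 37+12+16 = 65 hours.
Row-greedy (each crew in turn takes its cheapest remaining site) gives 85 hours, worse by 20.
Checked against all permutations: 65 hours is optimal.

Minimum total: 65 hours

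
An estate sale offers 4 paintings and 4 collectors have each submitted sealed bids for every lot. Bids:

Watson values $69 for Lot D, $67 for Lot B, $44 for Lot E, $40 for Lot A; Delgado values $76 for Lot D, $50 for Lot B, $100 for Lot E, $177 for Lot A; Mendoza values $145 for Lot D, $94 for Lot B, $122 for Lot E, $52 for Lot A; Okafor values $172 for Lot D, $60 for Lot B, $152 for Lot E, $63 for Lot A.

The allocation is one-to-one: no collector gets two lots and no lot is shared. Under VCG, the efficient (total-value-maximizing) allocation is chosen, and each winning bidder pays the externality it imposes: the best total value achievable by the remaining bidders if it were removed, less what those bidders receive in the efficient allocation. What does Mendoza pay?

Mendoza pays $20.

Efficient allocation: Watson→Lot B ($67), Delgado→Lot A ($177), Mendoza→Lot D ($145), Okafor→Lot E ($152); total welfare W = $541.
Mendoza receives Lot D at value $145, so the others get W − 145 = $396.
Without Mendoza: best allocation of the remaining 3 bidders over all 4 lots is Watson→Lot B ($67), Delgado→Lot A ($177), Okafor→Lot D ($172), total $416.
VCG payment = (others' best without Mendoza) − (others' welfare with Mendoza) = 416 − 396 = $20.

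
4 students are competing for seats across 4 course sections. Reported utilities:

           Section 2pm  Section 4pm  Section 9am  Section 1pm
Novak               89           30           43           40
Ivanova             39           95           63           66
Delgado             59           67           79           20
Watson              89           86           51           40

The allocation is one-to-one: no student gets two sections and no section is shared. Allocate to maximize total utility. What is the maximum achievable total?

Max total: 320 points

Treat this as an assignment problem: match each student to one section.
Optimal: Novak→Section 2pm (89 points), Ivanova→Section 1pm (66 points), Delgado→Section 9am (79 points), Watson→Section 4pm (86 points) — total 89+66+79+86 = 320 points.
Next-best assignment: Novak→Section 2pm, Ivanova→Section 4pm, Delgado→Section 9am, Watson→Section 1pm = 303 points.
Checked against all permutations: 320 points is optimal.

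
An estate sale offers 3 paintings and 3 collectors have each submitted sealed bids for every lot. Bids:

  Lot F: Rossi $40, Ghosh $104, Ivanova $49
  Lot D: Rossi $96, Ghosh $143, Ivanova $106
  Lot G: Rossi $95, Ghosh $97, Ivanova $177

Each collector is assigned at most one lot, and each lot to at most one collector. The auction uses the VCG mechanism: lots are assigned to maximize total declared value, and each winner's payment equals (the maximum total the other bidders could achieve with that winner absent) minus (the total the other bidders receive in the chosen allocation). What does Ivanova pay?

Efficient allocation: Rossi→Lot D ($96), Ghosh→Lot F ($104), Ivanova→Lot G ($177); total welfare W = $377.
Ivanova receives Lot G at value $177, so the others get W − 177 = $200.
Without Ivanova: best allocation of the remaining 2 bidders over all 3 lots is Rossi→Lot G ($95), Ghosh→Lot D ($143), total $238.
VCG payment = (others' best without Ivanova) − (others' welfare with Ivanova) = 238 − 200 = $38.

Ivanova pays $38.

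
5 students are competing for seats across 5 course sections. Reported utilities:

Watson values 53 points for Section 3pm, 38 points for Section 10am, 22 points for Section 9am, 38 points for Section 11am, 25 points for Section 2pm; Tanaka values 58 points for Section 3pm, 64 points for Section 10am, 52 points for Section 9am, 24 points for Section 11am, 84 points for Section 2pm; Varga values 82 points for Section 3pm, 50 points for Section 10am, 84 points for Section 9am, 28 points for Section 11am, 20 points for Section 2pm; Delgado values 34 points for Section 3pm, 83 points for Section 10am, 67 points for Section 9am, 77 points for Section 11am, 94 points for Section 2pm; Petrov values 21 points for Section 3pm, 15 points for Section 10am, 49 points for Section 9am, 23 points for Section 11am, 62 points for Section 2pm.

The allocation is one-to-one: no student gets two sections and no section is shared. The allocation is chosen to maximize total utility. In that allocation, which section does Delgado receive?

Delgado receives Section 11am.

Optimal: Watson→Section 3pm (53 points), Tanaka→Section 10am (64 points), Varga→Section 9am (84 points), Delgado→Section 11am (77 points), Petrov→Section 2pm (62 points) — total 53+64+84+77+62 = 340 points.
Swapping Delgado↔Varga (Delgado→Section 9am 67 points, Varga→Section 11am 28 points) loses 66.
Delgado's own top section is Section 2pm (94 points), but forcing Delgado→Section 2pm and reassigning the rest optimally gives only 327 points — worse by 13.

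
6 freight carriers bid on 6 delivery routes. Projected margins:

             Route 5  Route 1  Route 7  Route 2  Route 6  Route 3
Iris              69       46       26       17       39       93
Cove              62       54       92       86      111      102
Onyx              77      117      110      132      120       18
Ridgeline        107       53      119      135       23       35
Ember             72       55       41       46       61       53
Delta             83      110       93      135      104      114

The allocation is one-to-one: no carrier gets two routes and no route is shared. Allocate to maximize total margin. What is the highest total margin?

This is a one-to-one assignment (maximum-weight bipartite matching).
Optimal: Iris→Route 3 ($93k), Cove→Route 6 ($111k), Onyx→Route 1 ($117k), Ridgeline→Route 7 ($119k), Ember→Route 5 ($72k), Delta→Route 2 ($135k) — total 93+111+117+119+72+135 = $647k.
Max-entry greedy (repeatedly take the single best remaining cell) gives $579k, worse by 68.
Next-best assignment: Iris→Route 3, Cove→Route 6, Onyx→Route 2, Ridgeline→Route 7, Ember→Route 5, Delta→Route 1 = $637k.
Swapping Cove↔Onyx (Cove→Route 1 $54k, Onyx→Route 6 $120k) loses 54.

Maximum total: $647k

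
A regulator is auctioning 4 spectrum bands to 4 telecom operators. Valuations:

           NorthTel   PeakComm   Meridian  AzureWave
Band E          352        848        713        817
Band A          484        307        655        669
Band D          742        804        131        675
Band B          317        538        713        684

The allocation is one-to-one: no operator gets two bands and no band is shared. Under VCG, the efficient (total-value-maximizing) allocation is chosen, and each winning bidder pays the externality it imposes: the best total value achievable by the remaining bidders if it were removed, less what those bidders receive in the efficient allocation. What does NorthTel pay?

NorthTel pays $104M.

Efficient allocation: NorthTel→Band D ($742M), PeakComm→Band E ($848M), Meridian→Band B ($713M), AzureWave→Band A ($669M); total welfare W = $2972M.
NorthTel receives Band D at value $742M, so the others get W − 742 = $2230M.
Without NorthTel: best allocation of the remaining 3 bidders over all 4 bands is PeakComm→Band D ($804M), Meridian→Band B ($713M), AzureWave→Band E ($817M), total $2334M.
VCG payment = (others' best without NorthTel) − (others' welfare with NorthTel) = 2334 − 2230 = $104M.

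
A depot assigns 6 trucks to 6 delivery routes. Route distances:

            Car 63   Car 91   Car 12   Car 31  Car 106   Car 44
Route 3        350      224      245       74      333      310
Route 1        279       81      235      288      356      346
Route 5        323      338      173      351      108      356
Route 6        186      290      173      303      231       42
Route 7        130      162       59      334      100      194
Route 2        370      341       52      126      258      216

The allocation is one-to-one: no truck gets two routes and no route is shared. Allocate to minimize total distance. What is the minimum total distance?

Minimum total: 487 km

Optimal: Car 63→Route 7 (130 km), Car 91→Route 1 (81 km), Car 12→Route 2 (52 km), Car 31→Route 3 (74 km), Car 106→Route 5 (108 km), Car 44→Route 6 (42 km) — total 130+81+52+74+108+42 = 487 km.
Min-entry greedy (repeatedly take the single cheapest remaining cell) gives 672 km, worse by 185.
Next-best assignment: Car 63→Route 5, Car 91→Route 1, Car 12→Route 2, Car 31→Route 3, Car 106→Route 7, Car 44→Route 6 = 672 km.
Swapping Car 12↔Car 63 (Car 12→Route 7 59 km, Car 63→Route 2 370 km) adds 247.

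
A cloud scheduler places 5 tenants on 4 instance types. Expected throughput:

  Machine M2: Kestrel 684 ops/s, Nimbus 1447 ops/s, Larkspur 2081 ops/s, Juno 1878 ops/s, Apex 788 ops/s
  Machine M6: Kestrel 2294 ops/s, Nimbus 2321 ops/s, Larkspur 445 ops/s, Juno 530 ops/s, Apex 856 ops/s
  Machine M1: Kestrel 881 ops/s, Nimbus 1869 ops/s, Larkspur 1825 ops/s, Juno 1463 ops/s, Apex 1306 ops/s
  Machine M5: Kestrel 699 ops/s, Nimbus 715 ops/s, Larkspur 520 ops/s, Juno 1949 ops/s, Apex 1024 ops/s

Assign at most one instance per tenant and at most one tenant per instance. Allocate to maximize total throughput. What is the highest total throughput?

This is the linear assignment problem.
Optimal: Larkspur→Machine M2 (2081 ops/s), Kestrel→Machine M6 (2294 ops/s), Nimbus→Machine M1 (1869 ops/s), Juno→Machine M5 (1949 ops/s) — total 2081+2294+1869+1949 = 8193 ops/s.
Column-greedy (each instance in turn goes to its best remaining tenant) gives 6889 ops/s, worse by 1304.
Next-best assignment: Larkspur→Machine M2, Nimbus→Machine M6, Apex→Machine M1, Juno→Machine M5 = 7657 ops/s.
Swapping Larkspur↔Kestrel (Larkspur→Machine M6 445 ops/s, Kestrel→Machine M2 684 ops/s) loses 3246.
No other one-to-one assignment exceeds 8193 ops/s.

Max total: 8193 ops/s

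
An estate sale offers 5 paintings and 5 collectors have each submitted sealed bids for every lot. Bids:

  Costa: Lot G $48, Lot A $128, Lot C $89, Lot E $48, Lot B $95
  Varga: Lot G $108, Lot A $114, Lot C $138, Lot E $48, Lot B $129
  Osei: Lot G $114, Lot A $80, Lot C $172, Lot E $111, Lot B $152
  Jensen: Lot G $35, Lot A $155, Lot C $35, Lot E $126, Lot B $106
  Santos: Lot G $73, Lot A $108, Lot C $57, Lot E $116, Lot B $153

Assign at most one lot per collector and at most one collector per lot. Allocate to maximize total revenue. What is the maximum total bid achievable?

Max total: $687

This is a one-to-one assignment (maximum-weight bipartite matching).
Optimal: Costa→Lot A ($128), Varga→Lot G ($108), Osei→Lot C ($172), Jensen→Lot E ($126), Santos→Lot B ($153) — total 128+108+172+126+153 = $687.
Max-entry greedy (repeatedly take the single best remaining cell) gives $636, worse by 51.
Checked against all permutations: $687 is optimal.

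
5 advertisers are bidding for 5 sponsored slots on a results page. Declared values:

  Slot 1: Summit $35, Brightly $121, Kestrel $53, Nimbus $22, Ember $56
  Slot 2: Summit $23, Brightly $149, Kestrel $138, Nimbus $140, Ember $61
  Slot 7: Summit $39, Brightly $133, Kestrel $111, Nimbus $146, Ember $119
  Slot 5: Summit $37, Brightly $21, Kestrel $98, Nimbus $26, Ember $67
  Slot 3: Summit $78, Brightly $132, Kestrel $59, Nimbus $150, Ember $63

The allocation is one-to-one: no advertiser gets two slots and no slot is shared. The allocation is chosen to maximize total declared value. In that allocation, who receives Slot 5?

Summit receives Slot 5.

This is the linear assignment problem.
Optimal: Summit→Slot 5 ($37), Brightly→Slot 1 ($121), Kestrel→Slot 2 ($138), Nimbus→Slot 3 ($150), Ember→Slot 7 ($119) — total 37+121+138+150+119 = $565.
Column-greedy (each slot in turn goes to its best remaining advertiser) gives $556, worse by 9.
Next-best assignment: Summit→Slot 3, Brightly→Slot 1, Kestrel→Slot 5, Nimbus→Slot 2, Ember→Slot 7 = $556.
Swapping Summit↔Kestrel (Summit→Slot 2 $23, Kestrel→Slot 5 $98) loses 54.
Every other assignment is strictly worse.
Summit's own top slot is Slot 3 ($78), but forcing Summit→Slot 3 and reassigning the rest optimally gives only $556 — worse by 9.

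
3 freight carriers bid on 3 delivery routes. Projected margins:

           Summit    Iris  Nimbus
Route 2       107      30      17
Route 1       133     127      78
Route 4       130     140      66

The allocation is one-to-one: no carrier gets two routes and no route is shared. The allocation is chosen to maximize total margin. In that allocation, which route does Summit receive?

Summit receives Route 2.

This is the linear assignment problem.
Optimal: Summit→Route 2 ($107k), Iris→Route 4 ($140k), Nimbus→Route 1 ($78k) — total 107+140+78 = $325k.
Row-greedy (each carrier in turn takes its best remaining route) gives $290k, worse by 35.
Summit's own top route is Route 1 ($133k), but forcing Summit→Route 1 and reassigning the rest optimally gives only $290k — worse by 35.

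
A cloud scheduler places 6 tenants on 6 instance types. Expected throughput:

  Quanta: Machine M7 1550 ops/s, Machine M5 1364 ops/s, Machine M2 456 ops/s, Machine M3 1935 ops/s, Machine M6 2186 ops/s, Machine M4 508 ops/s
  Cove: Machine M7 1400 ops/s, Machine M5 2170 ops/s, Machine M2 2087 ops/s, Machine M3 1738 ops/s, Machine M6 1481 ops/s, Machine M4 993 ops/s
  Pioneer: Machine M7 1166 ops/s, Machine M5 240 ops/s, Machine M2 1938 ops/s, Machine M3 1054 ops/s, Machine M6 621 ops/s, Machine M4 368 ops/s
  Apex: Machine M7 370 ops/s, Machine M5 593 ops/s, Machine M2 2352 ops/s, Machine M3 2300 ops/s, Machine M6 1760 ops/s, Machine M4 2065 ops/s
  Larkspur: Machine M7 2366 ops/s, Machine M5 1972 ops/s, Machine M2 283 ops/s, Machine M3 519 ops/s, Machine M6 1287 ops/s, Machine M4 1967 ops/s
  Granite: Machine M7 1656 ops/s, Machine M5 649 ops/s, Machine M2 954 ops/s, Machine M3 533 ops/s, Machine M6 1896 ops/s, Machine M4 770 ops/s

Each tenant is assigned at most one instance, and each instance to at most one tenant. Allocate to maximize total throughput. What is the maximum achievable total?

Treat this as an assignment problem: match each tenant to one instance.
Optimal: Quanta→Machine M3 (1935 ops/s), Cove→Machine M5 (2170 ops/s), Pioneer→Machine M2 (1938 ops/s), Apex→Machine M4 (2065 ops/s), Larkspur→Machine M7 (2366 ops/s), Granite→Machine M6 (1896 ops/s) — total 1935+2170+1938+2065+2366+1896 = 12370 ops/s.
Max-entry greedy (repeatedly take the single best remaining cell) gives 10898 ops/s, worse by 1472.
Next-best assignment: Quanta→Machine M6, Cove→Machine M5, Pioneer→Machine M2, Apex→Machine M3, Larkspur→Machine M4, Granite→Machine M7 = 12217 ops/s.

Maximum total: 12370 ops/s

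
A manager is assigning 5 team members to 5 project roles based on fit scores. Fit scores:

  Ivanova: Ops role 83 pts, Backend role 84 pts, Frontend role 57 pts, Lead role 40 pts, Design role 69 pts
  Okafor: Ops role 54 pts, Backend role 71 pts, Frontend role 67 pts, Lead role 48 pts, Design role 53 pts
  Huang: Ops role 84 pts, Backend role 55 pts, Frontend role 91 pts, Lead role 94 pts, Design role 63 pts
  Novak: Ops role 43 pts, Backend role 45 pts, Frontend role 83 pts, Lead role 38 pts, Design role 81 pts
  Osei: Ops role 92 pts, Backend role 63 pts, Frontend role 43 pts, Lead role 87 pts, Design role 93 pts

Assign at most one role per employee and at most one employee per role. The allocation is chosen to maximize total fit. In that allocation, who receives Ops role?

Optimal: Ivanova→Ops role (83 pts), Okafor→Backend role (71 pts), Huang→Lead role (94 pts), Novak→Frontend role (83 pts), Osei→Design role (93 pts) — total 83+71+94+83+93 = 424 pts.
Max-entry greedy (repeatedly take the single best remaining cell) gives 408 pts, worse by 16.
Next-best assignment: Ivanova→Backend role, Okafor→Frontend role, Huang→Lead role, Novak→Design role, Osei→Ops role = 418 pts.
Swapping Huang↔Ivanova (Huang→Ops role 84 pts, Ivanova→Lead role 40 pts) loses 53.
Ivanova's own top role is Backend role (84 pts), but forcing Ivanova→Backend role and reassigning the rest optimally gives only 418 pts — worse by 6.

Ivanova receives Ops role.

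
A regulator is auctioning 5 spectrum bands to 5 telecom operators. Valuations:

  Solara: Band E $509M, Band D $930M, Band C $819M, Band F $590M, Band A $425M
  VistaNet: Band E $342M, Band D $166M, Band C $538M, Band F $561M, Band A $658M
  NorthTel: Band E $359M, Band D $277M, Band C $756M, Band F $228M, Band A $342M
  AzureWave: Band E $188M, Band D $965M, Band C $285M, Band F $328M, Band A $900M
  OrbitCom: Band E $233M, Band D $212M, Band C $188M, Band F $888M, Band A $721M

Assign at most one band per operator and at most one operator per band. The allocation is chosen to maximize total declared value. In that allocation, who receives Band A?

Optimal: Solara→Band D ($930M), VistaNet→Band E ($342M), NorthTel→Band C ($756M), AzureWave→Band A ($900M), OrbitCom→Band F ($888M) — total 930+342+756+900+888 = $3816M.
Row-greedy (each operator in turn takes its best remaining band) gives $2905M, worse by 911.
Next-best assignment: Solara→Band E, VistaNet→Band A, NorthTel→Band C, AzureWave→Band D, OrbitCom→Band F = $3776M.
Swapping VistaNet↔AzureWave (VistaNet→Band A $658M, AzureWave→Band E $188M) loses 396.
Every other assignment is strictly worse.
AzureWave's own top band is Band D ($965M), but forcing AzureWave→Band D and reassigning the rest optimally gives only $3776M — worse by 40.

AzureWave receives Band A.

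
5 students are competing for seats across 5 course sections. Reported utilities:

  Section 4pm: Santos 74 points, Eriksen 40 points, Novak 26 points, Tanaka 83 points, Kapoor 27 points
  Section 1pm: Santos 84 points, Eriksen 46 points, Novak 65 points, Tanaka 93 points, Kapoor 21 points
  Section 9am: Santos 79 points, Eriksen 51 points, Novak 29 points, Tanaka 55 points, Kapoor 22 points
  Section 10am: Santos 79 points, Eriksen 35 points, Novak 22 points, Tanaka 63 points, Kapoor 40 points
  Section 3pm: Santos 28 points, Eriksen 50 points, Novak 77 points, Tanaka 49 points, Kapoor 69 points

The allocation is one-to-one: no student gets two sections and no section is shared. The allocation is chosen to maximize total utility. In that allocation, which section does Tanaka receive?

Tanaka receives Section 4pm.

Optimal: Santos→Section 10am (79 points), Eriksen→Section 9am (51 points), Novak→Section 1pm (65 points), Tanaka→Section 4pm (83 points), Kapoor→Section 3pm (69 points) — total 79+51+65+83+69 = 347 points.
Row-greedy (each student in turn takes its best remaining section) gives 335 points, worse by 12.
Swapping Novak↔Kapoor (Novak→Section 3pm 77 points, Kapoor→Section 1pm 21 points) loses 36.
Tanaka's own top section is Section 1pm (93 points), but forcing Tanaka→Section 1pm and reassigning the rest optimally gives only 335 points — worse by 12.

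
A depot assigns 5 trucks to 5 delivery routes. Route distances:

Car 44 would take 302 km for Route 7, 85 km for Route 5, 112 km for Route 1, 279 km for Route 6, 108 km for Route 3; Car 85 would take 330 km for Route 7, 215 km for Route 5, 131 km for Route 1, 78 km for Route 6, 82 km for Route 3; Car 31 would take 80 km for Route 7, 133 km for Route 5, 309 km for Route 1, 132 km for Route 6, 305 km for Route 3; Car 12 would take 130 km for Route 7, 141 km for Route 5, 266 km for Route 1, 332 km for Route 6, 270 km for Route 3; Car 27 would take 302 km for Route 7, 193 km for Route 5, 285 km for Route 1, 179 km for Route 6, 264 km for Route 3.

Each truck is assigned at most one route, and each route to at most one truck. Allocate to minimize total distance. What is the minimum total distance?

Minimum total: 594 km

Optimal: Car 44→Route 1 (112 km), Car 85→Route 3 (82 km), Car 31→Route 7 (80 km), Car 12→Route 5 (141 km), Car 27→Route 6 (179 km) — total 112+82+80+141+179 = 594 km.
Next-best assignment: Car 44→Route 1, Car 85→Route 3, Car 31→Route 5, Car 12→Route 7, Car 27→Route 6 = 636 km.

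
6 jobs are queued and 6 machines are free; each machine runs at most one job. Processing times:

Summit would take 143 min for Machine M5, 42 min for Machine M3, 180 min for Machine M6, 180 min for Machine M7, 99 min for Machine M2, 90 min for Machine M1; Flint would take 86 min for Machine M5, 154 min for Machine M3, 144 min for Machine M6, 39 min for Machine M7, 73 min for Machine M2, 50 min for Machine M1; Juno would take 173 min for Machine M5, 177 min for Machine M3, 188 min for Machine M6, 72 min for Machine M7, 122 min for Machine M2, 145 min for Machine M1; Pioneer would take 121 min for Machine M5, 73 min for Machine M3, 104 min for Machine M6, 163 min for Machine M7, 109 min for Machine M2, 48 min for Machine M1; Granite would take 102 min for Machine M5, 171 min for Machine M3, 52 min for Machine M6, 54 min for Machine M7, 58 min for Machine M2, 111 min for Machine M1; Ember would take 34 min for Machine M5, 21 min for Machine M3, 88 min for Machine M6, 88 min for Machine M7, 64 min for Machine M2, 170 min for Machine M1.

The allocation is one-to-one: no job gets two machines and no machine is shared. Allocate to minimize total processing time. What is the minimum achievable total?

Optimal: Summit→Machine M3 (42 min), Flint→Machine M2 (73 min), Juno→Machine M7 (72 min), Pioneer→Machine M1 (48 min), Granite→Machine M6 (52 min), Ember→Machine M5 (34 min) — total 42+73+72+48+52+34 = 321 min.
Next-best assignment: Summit→Machine M3, Flint→Machine M7, Juno→Machine M2, Pioneer→Machine M1, Granite→Machine M6, Ember→Machine M5 = 337 min.

Min total: 321 min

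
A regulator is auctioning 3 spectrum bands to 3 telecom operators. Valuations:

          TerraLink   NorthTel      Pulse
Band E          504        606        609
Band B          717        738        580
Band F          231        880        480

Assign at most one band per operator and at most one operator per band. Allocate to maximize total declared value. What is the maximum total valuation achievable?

Max total: $2206M

Optimal: TerraLink→Band B ($717M), NorthTel→Band F ($880M), Pulse→Band E ($609M) — total 717+880+609 = $2206M.
Column-greedy (each band in turn goes to its best remaining operator) gives $1578M, worse by 628.
Next-best assignment: TerraLink→Band E, NorthTel→Band F, Pulse→Band B = $1964M.
Swapping TerraLink↔NorthTel (TerraLink→Band F $231M, NorthTel→Band B $738M) loses 628.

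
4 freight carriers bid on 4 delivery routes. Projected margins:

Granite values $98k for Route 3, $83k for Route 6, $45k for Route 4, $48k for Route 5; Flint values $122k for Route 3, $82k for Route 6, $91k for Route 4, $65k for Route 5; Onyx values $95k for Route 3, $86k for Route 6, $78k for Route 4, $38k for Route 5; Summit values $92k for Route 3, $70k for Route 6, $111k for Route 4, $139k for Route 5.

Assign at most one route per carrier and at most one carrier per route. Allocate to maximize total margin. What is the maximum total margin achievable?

Optimal: Granite→Route 6 ($83k), Flint→Route 3 ($122k), Onyx→Route 4 ($78k), Summit→Route 5 ($139k) — total 83+122+78+139 = $422k.
Column-greedy (each route in turn goes to its best remaining carrier) gives $367k, worse by 55.
Swapping Granite↔Onyx (Granite→Route 4 $45k, Onyx→Route 6 $86k) loses 30.

Max total: $422k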